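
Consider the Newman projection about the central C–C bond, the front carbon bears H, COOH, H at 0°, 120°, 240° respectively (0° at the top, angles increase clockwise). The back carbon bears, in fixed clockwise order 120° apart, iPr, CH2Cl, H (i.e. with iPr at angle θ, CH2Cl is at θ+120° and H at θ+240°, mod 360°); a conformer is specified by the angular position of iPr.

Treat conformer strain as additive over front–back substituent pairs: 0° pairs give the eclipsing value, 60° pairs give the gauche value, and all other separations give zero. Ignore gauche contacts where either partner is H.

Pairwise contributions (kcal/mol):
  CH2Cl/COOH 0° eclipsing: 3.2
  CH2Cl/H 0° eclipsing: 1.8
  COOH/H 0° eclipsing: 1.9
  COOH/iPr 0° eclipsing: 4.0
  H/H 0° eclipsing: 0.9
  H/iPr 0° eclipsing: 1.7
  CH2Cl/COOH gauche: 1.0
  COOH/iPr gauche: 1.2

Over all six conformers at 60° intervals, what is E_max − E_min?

iPr at 0° (eclipsed): H(0°)/iPr(0°) eclipsed 1.7; COOH(120°)/CH2Cl(120°) eclipsed 3.2; H(240°)/H(240°) eclipsed 0.9 → 5.8 kcal/mol.
iPr at 60° (staggered): COOH(120°)/iPr(60°) gauche 1.2; COOH(120°)/CH2Cl(180°) gauche 1.0 → 2.2 kcal/mol.
iPr at 120° (eclipsed): H(0°)/H(0°) eclipsed 0.9; COOH(120°)/iPr(120°) eclipsed 4.0; H(240°)/CH2Cl(240°) eclipsed 1.8 → 6.7 kcal/mol.
iPr at 180° (staggered): COOH(120°)/iPr(180°) gauche 1.2 → 1.2 kcal/mol.
iPr at 240° (eclipsed): H(0°)/CH2Cl(0°) eclipsed 1.8; COOH(120°)/H(120°) eclipsed 1.9; H(240°)/iPr(240°) eclipsed 1.7 → 5.4 kcal/mol.
iPr at 300° (staggered): COOH(120°)/CH2Cl(60°) gauche 1.0 → 1.0 kcal/mol.
Max at 120° (6.7 kcal/mol), min at 300° (1.0 kcal/mol); barrier = 5.7 kcal/mol.

5.7 kcal/mol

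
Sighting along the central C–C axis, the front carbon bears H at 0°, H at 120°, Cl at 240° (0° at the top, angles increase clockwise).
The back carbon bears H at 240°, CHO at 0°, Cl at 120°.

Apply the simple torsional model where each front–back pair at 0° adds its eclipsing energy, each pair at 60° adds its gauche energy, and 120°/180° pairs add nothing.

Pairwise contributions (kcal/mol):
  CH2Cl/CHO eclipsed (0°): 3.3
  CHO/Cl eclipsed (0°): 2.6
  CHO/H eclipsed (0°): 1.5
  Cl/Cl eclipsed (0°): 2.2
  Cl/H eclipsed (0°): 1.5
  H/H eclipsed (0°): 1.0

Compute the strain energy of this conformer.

4.5 kcal/mol

This conformer is eclipsed. H at 0° is eclipsed with CHO at 0° (1.5); H at 120° is eclipsed with Cl at 120° (1.5); Cl at 240° is eclipsed with H at 240° (1.5). Total 4.5 kcal/mol.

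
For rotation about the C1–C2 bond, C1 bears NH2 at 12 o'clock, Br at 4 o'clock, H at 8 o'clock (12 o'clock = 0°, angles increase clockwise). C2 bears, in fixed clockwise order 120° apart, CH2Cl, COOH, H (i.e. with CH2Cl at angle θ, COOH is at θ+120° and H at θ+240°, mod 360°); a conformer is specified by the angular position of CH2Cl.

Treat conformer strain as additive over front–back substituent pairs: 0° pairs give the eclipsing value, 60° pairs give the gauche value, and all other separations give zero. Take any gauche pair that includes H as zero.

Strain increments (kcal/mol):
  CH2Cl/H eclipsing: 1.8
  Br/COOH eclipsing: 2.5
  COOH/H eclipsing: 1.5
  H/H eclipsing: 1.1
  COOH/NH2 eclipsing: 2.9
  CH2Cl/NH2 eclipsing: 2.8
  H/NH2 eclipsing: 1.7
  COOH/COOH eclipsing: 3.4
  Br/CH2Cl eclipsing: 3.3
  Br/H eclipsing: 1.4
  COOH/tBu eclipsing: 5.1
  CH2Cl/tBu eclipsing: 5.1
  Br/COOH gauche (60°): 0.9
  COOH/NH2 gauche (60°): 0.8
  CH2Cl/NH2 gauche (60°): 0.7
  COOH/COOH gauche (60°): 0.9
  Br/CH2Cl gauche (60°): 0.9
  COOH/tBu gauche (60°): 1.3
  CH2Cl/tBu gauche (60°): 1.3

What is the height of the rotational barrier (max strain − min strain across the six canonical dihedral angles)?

4.8 kcal/mol

CH2Cl at 0° (eclipsed): NH2–CH2Cl eclipsed, Br–COOH eclipsed, H–H eclipsed; 2.8 + 2.5 + 1.1 = 6.4 kcal/mol.
CH2Cl at 60° (staggered): NH2–CH2Cl gauche, Br–CH2Cl gauche, Br–COOH gauche; 0.7 + 0.9 + 0.9 = 2.5 kcal/mol.
CH2Cl at 120° (eclipsed): NH2–H eclipsed, Br–CH2Cl eclipsed, H–COOH eclipsed; 1.7 + 3.3 + 1.5 = 6.5 kcal/mol.
CH2Cl at 180° (staggered): NH2–COOH gauche, Br–CH2Cl gauche; 0.8 + 0.9 = 1.7 kcal/mol.
CH2Cl at 240° (eclipsed): NH2–COOH eclipsed, Br–H eclipsed, H–CH2Cl eclipsed; 2.9 + 1.4 + 1.8 = 6.1 kcal/mol.
CH2Cl at 300° (staggered): NH2–CH2Cl gauche, NH2–COOH gauche, Br–COOH gauche; 0.7 + 0.8 + 0.9 = 2.4 kcal/mol.
Max at 120° (6.5 kcal/mol), min at 180° (1.7 kcal/mol); barrier = 4.8 kcal/mol.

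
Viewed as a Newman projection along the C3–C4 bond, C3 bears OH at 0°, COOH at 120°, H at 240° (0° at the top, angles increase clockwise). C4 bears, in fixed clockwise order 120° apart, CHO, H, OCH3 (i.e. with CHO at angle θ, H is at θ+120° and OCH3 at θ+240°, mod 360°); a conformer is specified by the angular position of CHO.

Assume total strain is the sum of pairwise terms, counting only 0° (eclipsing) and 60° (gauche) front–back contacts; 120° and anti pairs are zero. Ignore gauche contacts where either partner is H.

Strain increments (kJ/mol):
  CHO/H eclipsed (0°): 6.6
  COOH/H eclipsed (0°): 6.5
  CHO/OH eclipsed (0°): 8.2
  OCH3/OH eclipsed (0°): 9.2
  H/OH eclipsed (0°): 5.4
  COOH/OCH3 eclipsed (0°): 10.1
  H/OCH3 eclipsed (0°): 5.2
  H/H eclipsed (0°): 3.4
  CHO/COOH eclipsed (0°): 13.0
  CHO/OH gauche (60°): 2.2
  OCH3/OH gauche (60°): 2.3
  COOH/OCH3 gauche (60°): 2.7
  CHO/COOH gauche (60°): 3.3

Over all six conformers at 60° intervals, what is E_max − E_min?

CHO at 0° (eclipsed): OH–CHO eclipsed, COOH–H eclipsed, H–OCH3 eclipsed; 8.2 + 6.5 + 5.2 = 19.9 kJ/mol.
CHO at 60° (staggered): OH–CHO gauche, OH–OCH3 gauche, COOH–CHO gauche; 2.2 + 2.3 + 3.3 = 7.8 kJ/mol.
CHO at 120° (eclipsed): OH–OCH3 eclipsed, COOH–CHO eclipsed, H–H eclipsed; 9.2 + 13.0 + 3.4 = 25.6 kJ/mol.
CHO at 180° (staggered): OH–OCH3 gauche, COOH–CHO gauche, COOH–OCH3 gauche; 2.3 + 3.3 + 2.7 = 8.3 kJ/mol.
CHO at 240° (eclipsed): OH–H eclipsed, COOH–OCH3 eclipsed, H–CHO eclipsed; 5.4 + 10.1 + 6.6 = 22.1 kJ/mol.
CHO at 300° (staggered): OH–CHO gauche, COOH–OCH3 gauche; 2.2 + 2.7 = 4.9 kJ/mol.
Max at 120° (25.6 kJ/mol), min at 300° (4.9 kJ/mol); barrier = 20.7 kJ/mol.

20.7 kJ/mol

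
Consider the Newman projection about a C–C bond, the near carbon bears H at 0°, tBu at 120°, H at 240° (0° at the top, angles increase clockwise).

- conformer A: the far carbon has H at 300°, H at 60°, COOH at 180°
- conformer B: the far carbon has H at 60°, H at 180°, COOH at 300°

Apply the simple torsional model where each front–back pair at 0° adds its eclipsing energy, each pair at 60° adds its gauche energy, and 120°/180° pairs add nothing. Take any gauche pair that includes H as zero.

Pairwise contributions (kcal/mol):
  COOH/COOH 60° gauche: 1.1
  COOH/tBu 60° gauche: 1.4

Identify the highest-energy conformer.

A (staggered): tBu–COOH gauche; 1.4 = 1.4 kcal/mol.
B (staggered): no non-H gauche contacts → 0.0 kcal/mol.
A has the highest total (1.4 kcal/mol).

A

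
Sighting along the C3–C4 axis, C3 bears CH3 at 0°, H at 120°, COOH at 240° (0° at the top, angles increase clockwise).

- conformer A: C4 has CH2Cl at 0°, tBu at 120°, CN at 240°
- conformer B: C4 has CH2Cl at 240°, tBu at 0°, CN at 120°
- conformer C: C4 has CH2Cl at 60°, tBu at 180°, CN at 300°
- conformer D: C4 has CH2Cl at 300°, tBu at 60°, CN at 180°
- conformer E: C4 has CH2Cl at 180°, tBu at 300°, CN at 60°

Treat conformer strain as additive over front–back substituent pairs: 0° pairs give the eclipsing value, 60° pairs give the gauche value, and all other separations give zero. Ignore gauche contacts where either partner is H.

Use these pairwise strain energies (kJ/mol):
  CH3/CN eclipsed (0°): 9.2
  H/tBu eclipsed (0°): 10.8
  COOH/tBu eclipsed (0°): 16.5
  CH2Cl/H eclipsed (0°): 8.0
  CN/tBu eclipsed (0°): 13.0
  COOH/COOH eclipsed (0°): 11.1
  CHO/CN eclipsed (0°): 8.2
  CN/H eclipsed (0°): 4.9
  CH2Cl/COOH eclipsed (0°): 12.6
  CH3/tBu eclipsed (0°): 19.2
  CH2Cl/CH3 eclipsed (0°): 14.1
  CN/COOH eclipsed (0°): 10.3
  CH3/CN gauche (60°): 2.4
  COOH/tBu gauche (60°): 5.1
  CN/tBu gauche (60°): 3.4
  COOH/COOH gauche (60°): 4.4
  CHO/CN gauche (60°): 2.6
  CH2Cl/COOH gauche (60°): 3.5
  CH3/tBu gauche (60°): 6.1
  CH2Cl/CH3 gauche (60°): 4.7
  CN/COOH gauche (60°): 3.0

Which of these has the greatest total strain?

B

A is eclipsed. CH3 at 0° is eclipsed with CH2Cl at 0° (14.1); H at 120° is eclipsed with tBu at 120° (10.8); COOH at 240° is eclipsed with CN at 240° (10.3). Total 35.2 kJ/mol.
B is eclipsed. CH3 at 0° is eclipsed with tBu at 0° (19.2); H at 120° is eclipsed with CN at 120° (4.9); COOH at 240° is eclipsed with CH2Cl at 240° (12.6). Total 36.7 kJ/mol.
C is staggered. CH3 at 0° is gauche with CH2Cl at 60° (4.7); CH3 at 0° is gauche with CN at 300° (2.4); COOH at 240° is gauche with tBu at 180° (5.1); COOH at 240° is gauche with CN at 300° (3.0). Total 15.2 kJ/mol.
D is staggered. CH3 at 0° is gauche with CH2Cl at 300° (4.7); CH3 at 0° is gauche with tBu at 60° (6.1); COOH at 240° is gauche with CH2Cl at 300° (3.5); COOH at 240° is gauche with CN at 180° (3.0). Total 17.3 kJ/mol.
E is staggered. CH3 at 0° is gauche with tBu at 300° (6.1); CH3 at 0° is gauche with CN at 60° (2.4); COOH at 240° is gauche with CH2Cl at 180° (3.5); COOH at 240° is gauche with tBu at 300° (5.1). Total 17.1 kJ/mol.
B has the highest total (36.7 kJ/mol).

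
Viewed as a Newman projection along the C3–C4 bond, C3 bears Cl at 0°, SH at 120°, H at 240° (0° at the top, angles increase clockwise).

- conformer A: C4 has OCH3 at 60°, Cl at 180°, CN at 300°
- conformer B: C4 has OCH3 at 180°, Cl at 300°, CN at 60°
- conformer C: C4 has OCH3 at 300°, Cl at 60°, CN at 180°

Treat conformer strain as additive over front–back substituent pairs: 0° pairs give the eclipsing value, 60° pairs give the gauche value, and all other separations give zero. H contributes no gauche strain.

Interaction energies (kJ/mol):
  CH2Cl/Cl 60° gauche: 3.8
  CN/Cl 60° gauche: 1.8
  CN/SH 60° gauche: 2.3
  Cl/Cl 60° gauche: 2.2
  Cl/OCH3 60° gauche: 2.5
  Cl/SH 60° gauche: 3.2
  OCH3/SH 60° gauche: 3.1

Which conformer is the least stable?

A (staggered): Cl(0°)/OCH3(60°) gauche 2.5; Cl(0°)/CN(300°) gauche 1.8; SH(120°)/OCH3(60°) gauche 3.1; SH(120°)/Cl(180°) gauche 3.2 → 10.6 kJ/mol.
B (staggered): Cl(0°)/Cl(300°) gauche 2.2; Cl(0°)/CN(60°) gauche 1.8; SH(120°)/OCH3(180°) gauche 3.1; SH(120°)/CN(60°) gauche 2.3 → 9.4 kJ/mol.
C (staggered): Cl(0°)/OCH3(300°) gauche 2.5; Cl(0°)/Cl(60°) gauche 2.2; SH(120°)/Cl(60°) gauche 3.2; SH(120°)/CN(180°) gauche 2.3 → 10.2 kJ/mol.
A has the highest total (10.6 kJ/mol).

A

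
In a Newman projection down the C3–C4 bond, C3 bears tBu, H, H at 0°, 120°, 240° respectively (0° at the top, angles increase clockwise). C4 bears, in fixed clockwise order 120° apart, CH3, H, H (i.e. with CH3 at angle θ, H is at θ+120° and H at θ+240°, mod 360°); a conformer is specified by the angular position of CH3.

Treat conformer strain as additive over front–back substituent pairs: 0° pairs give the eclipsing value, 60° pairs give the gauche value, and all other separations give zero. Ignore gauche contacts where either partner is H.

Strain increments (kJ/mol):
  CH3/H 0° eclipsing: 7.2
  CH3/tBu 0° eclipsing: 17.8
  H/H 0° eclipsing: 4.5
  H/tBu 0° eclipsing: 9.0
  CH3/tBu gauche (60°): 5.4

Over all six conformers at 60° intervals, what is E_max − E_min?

CH3 at 0° (eclipsed): tBu(0°)/CH3(0°) eclipsed 17.8; H(120°)/H(120°) eclipsed 4.5; H(240°)/H(240°) eclipsed 4.5 → 26.8 kJ/mol.
CH3 at 60° (staggered): tBu(0°)/CH3(60°) gauche 5.4 → 5.4 kJ/mol.
CH3 at 120° (eclipsed): tBu(0°)/H(0°) eclipsed 9.0; H(120°)/CH3(120°) eclipsed 7.2; H(240°)/H(240°) eclipsed 4.5 → 20.7 kJ/mol.
CH3 at 180° (staggered): no non-H gauche contacts → 0.0 kJ/mol.
CH3 at 240° (eclipsed): tBu(0°)/H(0°) eclipsed 9.0; H(120°)/H(120°) eclipsed 4.5; H(240°)/CH3(240°) eclipsed 7.2 → 20.7 kJ/mol.
CH3 at 300° (staggered): tBu(0°)/CH3(300°) gauche 5.4 → 5.4 kJ/mol.
Max at 0° (26.8 kJ/mol), min at 180° (0.0 kJ/mol); barrier = 26.8 kJ/mol.

26.8 kJ/mol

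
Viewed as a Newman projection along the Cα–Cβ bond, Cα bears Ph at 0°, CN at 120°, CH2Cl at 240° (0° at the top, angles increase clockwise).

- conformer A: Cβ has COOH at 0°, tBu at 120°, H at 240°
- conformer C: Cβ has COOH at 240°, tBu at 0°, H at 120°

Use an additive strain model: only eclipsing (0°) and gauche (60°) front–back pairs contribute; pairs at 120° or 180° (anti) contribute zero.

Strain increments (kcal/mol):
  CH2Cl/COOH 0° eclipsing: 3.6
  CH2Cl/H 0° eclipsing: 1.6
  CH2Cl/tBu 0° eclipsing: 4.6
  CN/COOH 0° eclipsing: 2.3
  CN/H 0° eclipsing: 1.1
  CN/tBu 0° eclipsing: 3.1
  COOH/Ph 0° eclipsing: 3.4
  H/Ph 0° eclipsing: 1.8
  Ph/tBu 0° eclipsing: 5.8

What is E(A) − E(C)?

-2.4 kcal/mol

A (eclipsed): Ph(0°)/COOH(0°) eclipsed 3.4; CN(120°)/tBu(120°) eclipsed 3.1; CH2Cl(240°)/H(240°) eclipsed 1.6 → 8.1 kcal/mol.
C (eclipsed): Ph(0°)/tBu(0°) eclipsed 5.8; CN(120°)/H(120°) eclipsed 1.1; CH2Cl(240°)/COOH(240°) eclipsed 3.6 → 10.5 kcal/mol.
E(A) − E(C) = 8.1 − 10.5 = -2.4 kcal/mol.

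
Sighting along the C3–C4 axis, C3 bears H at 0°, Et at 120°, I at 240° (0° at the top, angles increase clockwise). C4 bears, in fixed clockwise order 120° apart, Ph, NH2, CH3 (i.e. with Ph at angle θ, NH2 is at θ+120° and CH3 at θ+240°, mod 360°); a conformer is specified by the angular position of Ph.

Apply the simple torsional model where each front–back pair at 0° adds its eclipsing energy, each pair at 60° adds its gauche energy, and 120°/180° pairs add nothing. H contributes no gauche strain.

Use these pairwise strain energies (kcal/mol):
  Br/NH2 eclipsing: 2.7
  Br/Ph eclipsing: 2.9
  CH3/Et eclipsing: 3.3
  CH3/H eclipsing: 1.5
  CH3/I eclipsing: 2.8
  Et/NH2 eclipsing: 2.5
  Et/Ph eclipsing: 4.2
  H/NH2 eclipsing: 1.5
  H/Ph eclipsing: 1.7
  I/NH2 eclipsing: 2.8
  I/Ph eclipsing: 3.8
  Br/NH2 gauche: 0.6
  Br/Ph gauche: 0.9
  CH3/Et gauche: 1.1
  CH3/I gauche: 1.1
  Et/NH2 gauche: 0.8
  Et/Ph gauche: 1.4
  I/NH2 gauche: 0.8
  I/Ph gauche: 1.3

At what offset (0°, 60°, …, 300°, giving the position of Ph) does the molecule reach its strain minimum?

Ph at 0° (eclipsed): H–Ph eclipsed, Et–NH2 eclipsed, I–CH3 eclipsed; 1.7 + 2.5 + 2.8 = 7.0 kcal/mol.
Ph at 60° (staggered): Et–Ph gauche, Et–NH2 gauche, I–NH2 gauche, I–CH3 gauche; 1.4 + 0.8 + 0.8 + 1.1 = 4.1 kcal/mol.
Ph at 120° (eclipsed): H–CH3 eclipsed, Et–Ph eclipsed, I–NH2 eclipsed; 1.5 + 4.2 + 2.8 = 8.5 kcal/mol.
Ph at 180° (staggered): Et–Ph gauche, Et–CH3 gauche, I–Ph gauche, I–NH2 gauche; 1.4 + 1.1 + 1.3 + 0.8 = 4.6 kcal/mol.
Ph at 240° (eclipsed): H–NH2 eclipsed, Et–CH3 eclipsed, I–Ph eclipsed; 1.5 + 3.3 + 3.8 = 8.6 kcal/mol.
Ph at 300° (staggered): Et–NH2 gauche, Et–CH3 gauche, I–Ph gauche, I–CH3 gauche; 0.8 + 1.1 + 1.3 + 1.1 = 4.3 kcal/mol.
The minimum (4.1 kcal/mol) occurs with Ph at 60°.

60°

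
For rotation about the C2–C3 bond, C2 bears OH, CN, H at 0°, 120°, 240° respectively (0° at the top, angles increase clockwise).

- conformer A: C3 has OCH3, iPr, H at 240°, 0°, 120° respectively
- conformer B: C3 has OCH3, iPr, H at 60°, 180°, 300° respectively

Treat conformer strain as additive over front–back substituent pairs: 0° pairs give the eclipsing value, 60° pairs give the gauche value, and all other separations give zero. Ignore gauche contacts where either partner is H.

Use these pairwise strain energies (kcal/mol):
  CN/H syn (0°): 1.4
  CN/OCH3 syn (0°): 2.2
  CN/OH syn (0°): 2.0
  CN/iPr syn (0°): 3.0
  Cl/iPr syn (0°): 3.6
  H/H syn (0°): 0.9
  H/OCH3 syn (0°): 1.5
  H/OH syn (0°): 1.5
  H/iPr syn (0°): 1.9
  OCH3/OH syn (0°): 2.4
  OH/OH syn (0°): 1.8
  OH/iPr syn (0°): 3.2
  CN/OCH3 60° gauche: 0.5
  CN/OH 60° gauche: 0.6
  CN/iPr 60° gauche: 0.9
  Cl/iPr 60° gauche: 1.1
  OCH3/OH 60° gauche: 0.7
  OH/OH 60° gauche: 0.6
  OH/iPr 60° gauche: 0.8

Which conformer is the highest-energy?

A is eclipsed. OH at 0° is eclipsed with iPr at 0° (3.2); CN at 120° is eclipsed with H at 120° (1.4); H at 240° is eclipsed with OCH3 at 240° (1.5). Total 6.1 kcal/mol.
B is staggered. OH at 0° is gauche with OCH3 at 60° (0.7); CN at 120° is gauche with OCH3 at 60° (0.5); CN at 120° is gauche with iPr at 180° (0.9). Total 2.1 kcal/mol.
A has the highest total (6.1 kcal/mol).

A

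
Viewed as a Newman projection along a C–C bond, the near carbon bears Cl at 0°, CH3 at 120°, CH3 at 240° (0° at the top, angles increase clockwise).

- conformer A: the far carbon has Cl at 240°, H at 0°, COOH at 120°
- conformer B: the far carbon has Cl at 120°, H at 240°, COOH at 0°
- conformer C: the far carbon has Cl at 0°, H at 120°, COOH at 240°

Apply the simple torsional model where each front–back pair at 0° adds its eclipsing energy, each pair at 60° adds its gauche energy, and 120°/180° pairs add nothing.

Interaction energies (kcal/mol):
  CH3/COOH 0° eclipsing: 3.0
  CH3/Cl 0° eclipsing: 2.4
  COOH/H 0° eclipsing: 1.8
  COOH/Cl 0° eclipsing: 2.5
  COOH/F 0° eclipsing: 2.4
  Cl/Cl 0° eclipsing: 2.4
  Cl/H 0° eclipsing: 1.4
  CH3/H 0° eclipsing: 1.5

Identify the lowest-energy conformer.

A (eclipsed): Cl–H eclipsed, CH3–COOH eclipsed, CH3–Cl eclipsed; 1.4 + 3.0 + 2.4 = 6.8 kcal/mol.
B (eclipsed): Cl–COOH eclipsed, CH3–Cl eclipsed, CH3–H eclipsed; 2.5 + 2.4 + 1.5 = 6.4 kcal/mol.
C (eclipsed): Cl–Cl eclipsed, CH3–H eclipsed, CH3–COOH eclipsed; 2.4 + 1.5 + 3.0 = 6.9 kcal/mol.
B has the lowest total (6.4 kcal/mol).

B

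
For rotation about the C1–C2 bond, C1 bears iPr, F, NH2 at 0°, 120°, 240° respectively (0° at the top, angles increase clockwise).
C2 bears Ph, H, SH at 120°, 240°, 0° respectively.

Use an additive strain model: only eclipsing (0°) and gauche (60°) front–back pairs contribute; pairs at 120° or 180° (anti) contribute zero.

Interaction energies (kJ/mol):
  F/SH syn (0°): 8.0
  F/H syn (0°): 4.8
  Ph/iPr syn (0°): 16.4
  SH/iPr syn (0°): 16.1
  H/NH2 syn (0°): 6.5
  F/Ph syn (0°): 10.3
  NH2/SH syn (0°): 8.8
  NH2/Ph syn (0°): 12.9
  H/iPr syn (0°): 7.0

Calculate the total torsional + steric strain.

This conformer is eclipsed. iPr at 0° is eclipsed with SH at 0° (16.1); F at 120° is eclipsed with Ph at 120° (10.3); NH2 at 240° is eclipsed with H at 240° (6.5). Total 32.9 kJ/mol.

32.9 kJ/mol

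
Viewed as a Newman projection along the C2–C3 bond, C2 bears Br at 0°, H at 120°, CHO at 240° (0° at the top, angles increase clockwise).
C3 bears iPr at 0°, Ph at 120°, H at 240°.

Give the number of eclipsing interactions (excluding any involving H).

Non-H eclipsing pairs: Br(0°)/iPr(0°) — 1 interaction.

1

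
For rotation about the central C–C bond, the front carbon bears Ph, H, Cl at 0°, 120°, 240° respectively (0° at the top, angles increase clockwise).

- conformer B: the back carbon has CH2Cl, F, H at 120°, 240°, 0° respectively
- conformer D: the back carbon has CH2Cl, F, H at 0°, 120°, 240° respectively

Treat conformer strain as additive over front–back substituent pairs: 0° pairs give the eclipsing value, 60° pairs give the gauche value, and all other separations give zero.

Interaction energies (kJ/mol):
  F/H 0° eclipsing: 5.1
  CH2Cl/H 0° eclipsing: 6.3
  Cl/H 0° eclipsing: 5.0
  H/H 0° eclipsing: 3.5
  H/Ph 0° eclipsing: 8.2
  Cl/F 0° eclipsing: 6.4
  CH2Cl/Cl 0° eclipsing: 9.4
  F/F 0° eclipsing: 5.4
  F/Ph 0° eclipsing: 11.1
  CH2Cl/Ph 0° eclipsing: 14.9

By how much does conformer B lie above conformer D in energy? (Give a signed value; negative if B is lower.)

B (eclipsed): Ph(0°)/H(0°) eclipsed 8.2; H(120°)/CH2Cl(120°) eclipsed 6.3; Cl(240°)/F(240°) eclipsed 6.4 → 20.9 kJ/mol.
D (eclipsed): Ph(0°)/CH2Cl(0°) eclipsed 14.9; H(120°)/F(120°) eclipsed 5.1; Cl(240°)/H(240°) eclipsed 5.0 → 25.0 kJ/mol.
E(B) − E(D) = 20.9 − 25.0 = -4.1 kJ/mol.

-4.1 kJ/mol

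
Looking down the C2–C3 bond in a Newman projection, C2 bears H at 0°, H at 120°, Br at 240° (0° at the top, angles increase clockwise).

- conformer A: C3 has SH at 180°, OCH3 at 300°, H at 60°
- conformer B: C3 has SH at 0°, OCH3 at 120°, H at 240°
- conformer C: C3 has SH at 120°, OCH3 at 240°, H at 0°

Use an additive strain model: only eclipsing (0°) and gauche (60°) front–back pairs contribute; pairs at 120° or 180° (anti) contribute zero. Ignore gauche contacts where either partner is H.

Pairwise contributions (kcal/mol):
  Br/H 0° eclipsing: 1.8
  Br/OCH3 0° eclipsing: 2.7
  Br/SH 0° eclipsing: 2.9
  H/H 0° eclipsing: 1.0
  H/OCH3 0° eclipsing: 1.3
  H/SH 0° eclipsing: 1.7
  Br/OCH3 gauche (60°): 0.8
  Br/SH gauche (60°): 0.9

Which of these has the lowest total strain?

A

A (staggered): Br(240°)/SH(180°) gauche 0.9; Br(240°)/OCH3(300°) gauche 0.8 → 1.7 kcal/mol.
B (eclipsed): H(0°)/SH(0°) eclipsed 1.7; H(120°)/OCH3(120°) eclipsed 1.3; Br(240°)/H(240°) eclipsed 1.8 → 4.8 kcal/mol.
C (eclipsed): H(0°)/H(0°) eclipsed 1.0; H(120°)/SH(120°) eclipsed 1.7; Br(240°)/OCH3(240°) eclipsed 2.7 → 5.4 kcal/mol.
A has the lowest total (1.7 kcal/mol).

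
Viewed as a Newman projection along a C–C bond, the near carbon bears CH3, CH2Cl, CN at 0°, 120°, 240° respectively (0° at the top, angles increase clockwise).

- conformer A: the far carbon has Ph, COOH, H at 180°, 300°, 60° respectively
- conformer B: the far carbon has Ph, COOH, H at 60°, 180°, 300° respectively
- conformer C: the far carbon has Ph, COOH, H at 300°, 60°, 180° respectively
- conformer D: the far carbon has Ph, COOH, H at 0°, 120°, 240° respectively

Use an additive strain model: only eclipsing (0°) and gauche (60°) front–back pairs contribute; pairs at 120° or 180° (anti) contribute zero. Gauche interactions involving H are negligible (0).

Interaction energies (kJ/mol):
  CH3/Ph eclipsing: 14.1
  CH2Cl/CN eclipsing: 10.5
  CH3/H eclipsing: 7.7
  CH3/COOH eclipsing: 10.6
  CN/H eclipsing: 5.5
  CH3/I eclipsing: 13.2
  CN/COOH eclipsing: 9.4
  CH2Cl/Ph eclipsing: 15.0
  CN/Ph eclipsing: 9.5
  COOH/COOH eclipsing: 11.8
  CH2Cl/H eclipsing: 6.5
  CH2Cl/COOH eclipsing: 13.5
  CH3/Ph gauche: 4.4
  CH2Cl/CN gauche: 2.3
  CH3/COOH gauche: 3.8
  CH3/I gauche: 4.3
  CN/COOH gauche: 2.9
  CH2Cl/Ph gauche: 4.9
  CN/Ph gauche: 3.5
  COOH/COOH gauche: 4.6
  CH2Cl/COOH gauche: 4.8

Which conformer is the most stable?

A

A (staggered): CH3–COOH gauche, CH2Cl–Ph gauche, CN–Ph gauche, CN–COOH gauche; 3.8 + 4.9 + 3.5 + 2.9 = 15.1 kJ/mol.
B (staggered): CH3–Ph gauche, CH2Cl–Ph gauche, CH2Cl–COOH gauche, CN–COOH gauche; 4.4 + 4.9 + 4.8 + 2.9 = 17.0 kJ/mol.
C (staggered): CH3–Ph gauche, CH3–COOH gauche, CH2Cl–COOH gauche, CN–Ph gauche; 4.4 + 3.8 + 4.8 + 3.5 = 16.5 kJ/mol.
D (eclipsed): CH3–Ph eclipsed, CH2Cl–COOH eclipsed, CN–H eclipsed; 14.1 + 13.5 + 5.5 = 33.1 kJ/mol.
A has the lowest total (15.1 kJ/mol).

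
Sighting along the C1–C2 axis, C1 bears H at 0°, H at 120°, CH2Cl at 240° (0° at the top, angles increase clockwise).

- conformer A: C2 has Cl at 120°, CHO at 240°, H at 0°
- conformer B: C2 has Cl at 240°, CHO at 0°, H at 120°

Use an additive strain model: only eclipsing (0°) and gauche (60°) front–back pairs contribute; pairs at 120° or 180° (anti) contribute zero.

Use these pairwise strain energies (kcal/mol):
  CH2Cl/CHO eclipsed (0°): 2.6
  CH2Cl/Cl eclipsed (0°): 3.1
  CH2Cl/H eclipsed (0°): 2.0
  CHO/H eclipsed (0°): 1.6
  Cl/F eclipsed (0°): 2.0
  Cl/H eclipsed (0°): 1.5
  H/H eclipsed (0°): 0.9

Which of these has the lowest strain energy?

A (eclipsed): H–H eclipsed, H–Cl eclipsed, CH2Cl–CHO eclipsed; 0.9 + 1.5 + 2.6 = 5.0 kcal/mol.
B (eclipsed): H–CHO eclipsed, H–H eclipsed, CH2Cl–Cl eclipsed; 1.6 + 0.9 + 3.1 = 5.6 kcal/mol.
A has the lowest total (5.0 kcal/mol).

A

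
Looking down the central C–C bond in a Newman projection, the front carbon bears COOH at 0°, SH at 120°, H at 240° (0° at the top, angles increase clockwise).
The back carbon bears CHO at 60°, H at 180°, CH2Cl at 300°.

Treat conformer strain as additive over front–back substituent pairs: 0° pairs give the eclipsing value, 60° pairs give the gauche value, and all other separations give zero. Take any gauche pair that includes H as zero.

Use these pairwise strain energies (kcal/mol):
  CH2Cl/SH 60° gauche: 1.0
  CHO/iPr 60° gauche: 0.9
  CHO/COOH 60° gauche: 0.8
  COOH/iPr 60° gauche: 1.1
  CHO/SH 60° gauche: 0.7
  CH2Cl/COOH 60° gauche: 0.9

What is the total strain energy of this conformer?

2.4 kcal/mol

This conformer (staggered): COOH–CHO gauche, COOH–CH2Cl gauche, SH–CHO gauche; 0.8 + 0.9 + 0.7 = 2.4 kcal/mol.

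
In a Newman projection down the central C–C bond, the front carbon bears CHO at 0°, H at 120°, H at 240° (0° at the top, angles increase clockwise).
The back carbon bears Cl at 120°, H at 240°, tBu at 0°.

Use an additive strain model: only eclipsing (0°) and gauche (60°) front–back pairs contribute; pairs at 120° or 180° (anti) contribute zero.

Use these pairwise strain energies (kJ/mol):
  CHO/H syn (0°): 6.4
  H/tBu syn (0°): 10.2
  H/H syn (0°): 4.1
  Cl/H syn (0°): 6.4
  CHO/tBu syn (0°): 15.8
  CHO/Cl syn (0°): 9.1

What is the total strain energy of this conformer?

This conformer (eclipsed): CHO(0°)/tBu(0°) eclipsed 15.8; H(120°)/Cl(120°) eclipsed 6.4; H(240°)/H(240°) eclipsed 4.1 → 26.3 kJ/mol.

26.3 kJ/mol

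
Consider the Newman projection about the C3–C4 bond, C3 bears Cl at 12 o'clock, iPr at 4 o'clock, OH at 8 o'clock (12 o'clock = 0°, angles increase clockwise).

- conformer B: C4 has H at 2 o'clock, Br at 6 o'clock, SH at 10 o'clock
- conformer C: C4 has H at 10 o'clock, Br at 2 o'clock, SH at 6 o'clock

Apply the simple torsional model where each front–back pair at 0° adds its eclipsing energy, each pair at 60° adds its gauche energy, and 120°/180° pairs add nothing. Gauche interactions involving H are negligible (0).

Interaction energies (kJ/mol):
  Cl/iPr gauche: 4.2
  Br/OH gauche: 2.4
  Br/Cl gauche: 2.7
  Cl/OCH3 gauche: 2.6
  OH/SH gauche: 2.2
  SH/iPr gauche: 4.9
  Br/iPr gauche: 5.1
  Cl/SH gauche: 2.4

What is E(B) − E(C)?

B (staggered): Cl–SH gauche, iPr–Br gauche, OH–Br gauche, OH–SH gauche; 2.4 + 5.1 + 2.4 + 2.2 = 12.1 kJ/mol.
C (staggered): Cl–Br gauche, iPr–Br gauche, iPr–SH gauche, OH–SH gauche; 2.7 + 5.1 + 4.9 + 2.2 = 14.9 kJ/mol.
E(B) − E(C) = 12.1 − 14.9 = -2.8 kJ/mol.

-2.8 kJ/mol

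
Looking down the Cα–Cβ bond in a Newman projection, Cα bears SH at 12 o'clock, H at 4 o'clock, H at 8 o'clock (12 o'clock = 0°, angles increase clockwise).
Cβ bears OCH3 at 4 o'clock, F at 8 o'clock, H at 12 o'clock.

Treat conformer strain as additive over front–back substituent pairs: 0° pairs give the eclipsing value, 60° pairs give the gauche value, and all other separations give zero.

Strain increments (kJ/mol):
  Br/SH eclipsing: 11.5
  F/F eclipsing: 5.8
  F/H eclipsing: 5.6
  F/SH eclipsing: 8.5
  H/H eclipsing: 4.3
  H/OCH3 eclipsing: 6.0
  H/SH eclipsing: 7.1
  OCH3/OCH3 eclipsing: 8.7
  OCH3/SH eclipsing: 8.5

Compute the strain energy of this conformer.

18.7 kJ/mol

This conformer (eclipsed): SH(0°)/H(0°) eclipsed 7.1; H(120°)/OCH3(120°) eclipsed 6.0; H(240°)/F(240°) eclipsed 5.6 → 18.7 kJ/mol.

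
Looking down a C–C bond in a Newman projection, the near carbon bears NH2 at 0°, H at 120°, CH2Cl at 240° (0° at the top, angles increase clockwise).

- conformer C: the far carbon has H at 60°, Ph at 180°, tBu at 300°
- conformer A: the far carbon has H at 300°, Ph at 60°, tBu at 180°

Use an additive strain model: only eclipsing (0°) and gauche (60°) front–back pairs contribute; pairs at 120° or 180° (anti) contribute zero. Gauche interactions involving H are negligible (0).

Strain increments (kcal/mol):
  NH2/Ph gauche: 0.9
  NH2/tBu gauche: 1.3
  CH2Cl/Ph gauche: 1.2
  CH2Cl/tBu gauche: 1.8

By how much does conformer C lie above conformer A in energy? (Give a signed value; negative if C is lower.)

+1.6 kcal/mol

C (staggered): NH2(0°)/tBu(300°) gauche 1.3; CH2Cl(240°)/Ph(180°) gauche 1.2; CH2Cl(240°)/tBu(300°) gauche 1.8 → 4.3 kcal/mol.
A (staggered): NH2(0°)/Ph(60°) gauche 0.9; CH2Cl(240°)/tBu(180°) gauche 1.8 → 2.7 kcal/mol.
E(C) − E(A) = 4.3 − 2.7 = +1.6 kcal/mol.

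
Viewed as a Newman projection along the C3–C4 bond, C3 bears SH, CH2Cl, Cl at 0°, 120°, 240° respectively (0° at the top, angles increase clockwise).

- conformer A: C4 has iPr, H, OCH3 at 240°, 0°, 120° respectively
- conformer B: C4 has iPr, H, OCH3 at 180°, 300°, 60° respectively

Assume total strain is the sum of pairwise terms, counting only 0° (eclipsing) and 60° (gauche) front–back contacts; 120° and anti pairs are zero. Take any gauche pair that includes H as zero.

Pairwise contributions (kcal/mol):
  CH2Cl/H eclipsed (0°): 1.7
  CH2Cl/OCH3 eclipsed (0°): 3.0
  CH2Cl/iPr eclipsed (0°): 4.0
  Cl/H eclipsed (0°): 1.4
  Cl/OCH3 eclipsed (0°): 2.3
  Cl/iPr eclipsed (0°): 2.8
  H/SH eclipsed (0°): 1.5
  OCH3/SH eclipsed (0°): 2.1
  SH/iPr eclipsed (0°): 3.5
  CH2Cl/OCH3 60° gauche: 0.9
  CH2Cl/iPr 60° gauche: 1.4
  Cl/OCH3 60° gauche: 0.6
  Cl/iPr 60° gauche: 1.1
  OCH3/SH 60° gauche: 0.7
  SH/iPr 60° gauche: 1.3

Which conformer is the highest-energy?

A

A (eclipsed): SH–H eclipsed, CH2Cl–OCH3 eclipsed, Cl–iPr eclipsed; 1.5 + 3.0 + 2.8 = 7.3 kcal/mol.
B (staggered): SH–OCH3 gauche, CH2Cl–iPr gauche, CH2Cl–OCH3 gauche, Cl–iPr gauche; 0.7 + 1.4 + 0.9 + 1.1 = 4.1 kcal/mol.
A has the highest total (7.3 kcal/mol).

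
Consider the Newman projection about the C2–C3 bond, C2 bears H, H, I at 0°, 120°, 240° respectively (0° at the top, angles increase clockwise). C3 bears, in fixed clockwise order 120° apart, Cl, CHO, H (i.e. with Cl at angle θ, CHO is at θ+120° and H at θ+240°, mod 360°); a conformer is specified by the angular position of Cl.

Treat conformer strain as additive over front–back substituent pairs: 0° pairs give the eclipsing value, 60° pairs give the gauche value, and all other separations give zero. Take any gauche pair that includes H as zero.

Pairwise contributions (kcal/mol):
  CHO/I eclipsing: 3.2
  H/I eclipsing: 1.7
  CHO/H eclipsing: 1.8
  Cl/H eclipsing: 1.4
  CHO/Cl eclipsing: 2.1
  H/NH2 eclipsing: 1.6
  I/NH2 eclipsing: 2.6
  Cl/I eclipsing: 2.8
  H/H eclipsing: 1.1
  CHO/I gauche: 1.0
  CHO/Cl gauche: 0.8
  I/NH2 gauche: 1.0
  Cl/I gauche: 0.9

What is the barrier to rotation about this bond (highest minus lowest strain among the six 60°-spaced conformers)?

4.8 kcal/mol

Cl at 0° (eclipsed): H(0°)/Cl(0°) eclipsed 1.4; H(120°)/CHO(120°) eclipsed 1.8; I(240°)/H(240°) eclipsed 1.7 → 4.9 kcal/mol.
Cl at 60° (staggered): I(240°)/CHO(180°) gauche 1.0 → 1.0 kcal/mol.
Cl at 120° (eclipsed): H(0°)/H(0°) eclipsed 1.1; H(120°)/Cl(120°) eclipsed 1.4; I(240°)/CHO(240°) eclipsed 3.2 → 5.7 kcal/mol.
Cl at 180° (staggered): I(240°)/Cl(180°) gauche 0.9; I(240°)/CHO(300°) gauche 1.0 → 1.9 kcal/mol.
Cl at 240° (eclipsed): H(0°)/CHO(0°) eclipsed 1.8; H(120°)/H(120°) eclipsed 1.1; I(240°)/Cl(240°) eclipsed 2.8 → 5.7 kcal/mol.
Cl at 300° (staggered): I(240°)/Cl(300°) gauche 0.9 → 0.9 kcal/mol.
Max at 120° (5.7 kcal/mol), min at 300° (0.9 kcal/mol); barrier = 4.8 kcal/mol.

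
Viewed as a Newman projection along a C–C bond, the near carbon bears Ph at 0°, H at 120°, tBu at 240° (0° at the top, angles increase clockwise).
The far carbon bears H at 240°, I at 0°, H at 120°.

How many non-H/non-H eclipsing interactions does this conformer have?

Non-H eclipsing pairs: Ph(0°)/I(0°) — 1 interaction.

1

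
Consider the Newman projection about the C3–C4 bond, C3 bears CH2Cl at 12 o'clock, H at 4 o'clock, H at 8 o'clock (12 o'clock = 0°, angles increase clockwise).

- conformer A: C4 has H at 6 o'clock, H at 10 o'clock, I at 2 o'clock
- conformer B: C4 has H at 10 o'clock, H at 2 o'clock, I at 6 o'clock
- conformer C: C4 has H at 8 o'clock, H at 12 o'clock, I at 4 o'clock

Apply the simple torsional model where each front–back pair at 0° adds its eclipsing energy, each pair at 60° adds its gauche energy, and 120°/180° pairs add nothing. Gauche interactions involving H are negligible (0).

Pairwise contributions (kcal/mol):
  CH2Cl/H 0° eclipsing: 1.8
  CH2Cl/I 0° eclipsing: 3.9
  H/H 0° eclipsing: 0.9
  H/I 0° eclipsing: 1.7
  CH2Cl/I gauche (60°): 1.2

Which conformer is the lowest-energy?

A (staggered): CH2Cl–I gauche; 1.2 = 1.2 kcal/mol.
B (staggered): no non-H gauche contacts → 0.0 kcal/mol.
C (eclipsed): CH2Cl–H eclipsed, H–I eclipsed, H–H eclipsed; 1.8 + 1.7 + 0.9 = 4.4 kcal/mol.
B has the lowest total (0.0 kcal/mol).

B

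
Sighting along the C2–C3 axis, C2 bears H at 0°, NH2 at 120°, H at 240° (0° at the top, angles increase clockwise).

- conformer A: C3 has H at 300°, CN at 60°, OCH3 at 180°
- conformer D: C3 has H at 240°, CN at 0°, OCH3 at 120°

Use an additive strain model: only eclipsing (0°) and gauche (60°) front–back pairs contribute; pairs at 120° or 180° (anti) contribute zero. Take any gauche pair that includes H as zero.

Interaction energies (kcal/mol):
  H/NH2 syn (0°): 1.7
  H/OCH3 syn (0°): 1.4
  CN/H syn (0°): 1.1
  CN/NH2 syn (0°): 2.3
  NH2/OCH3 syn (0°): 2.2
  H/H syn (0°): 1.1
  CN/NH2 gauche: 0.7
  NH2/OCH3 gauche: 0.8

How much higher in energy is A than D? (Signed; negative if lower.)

A (staggered): NH2(120°)/CN(60°) gauche 0.7; NH2(120°)/OCH3(180°) gauche 0.8 → 1.5 kcal/mol.
D (eclipsed): H(0°)/CN(0°) eclipsed 1.1; NH2(120°)/OCH3(120°) eclipsed 2.2; H(240°)/H(240°) eclipsed 1.1 → 4.4 kcal/mol.
E(A) − E(D) = 1.5 − 4.4 = -2.9 kcal/mol.

-2.9 kcal/mol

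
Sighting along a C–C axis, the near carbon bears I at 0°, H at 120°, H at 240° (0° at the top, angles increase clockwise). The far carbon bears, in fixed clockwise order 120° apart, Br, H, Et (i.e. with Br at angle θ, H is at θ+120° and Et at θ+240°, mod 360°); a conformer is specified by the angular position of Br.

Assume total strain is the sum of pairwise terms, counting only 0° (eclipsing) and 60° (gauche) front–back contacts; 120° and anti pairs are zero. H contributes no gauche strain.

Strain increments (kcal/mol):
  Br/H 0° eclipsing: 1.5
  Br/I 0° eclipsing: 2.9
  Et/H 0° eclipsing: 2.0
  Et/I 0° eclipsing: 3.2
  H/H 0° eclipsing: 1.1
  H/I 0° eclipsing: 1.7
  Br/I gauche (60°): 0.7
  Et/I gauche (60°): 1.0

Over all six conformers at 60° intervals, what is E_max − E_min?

Br at 0° is eclipsed. I at 0° is eclipsed with Br at 0° (2.9); H at 120° is eclipsed with H at 120° (1.1); H at 240° is eclipsed with Et at 240° (2.0). Total 6.0 kcal/mol.
Br at 60° is staggered. I at 0° is gauche with Br at 60° (0.7); I at 0° is gauche with Et at 300° (1.0). Total 1.7 kcal/mol.
Br at 120° is eclipsed. I at 0° is eclipsed with Et at 0° (3.2); H at 120° is eclipsed with Br at 120° (1.5); H at 240° is eclipsed with H at 240° (1.1). Total 5.8 kcal/mol.
Br at 180° is staggered. I at 0° is gauche with Et at 60° (1.0). Total 1.0 kcal/mol.
Br at 240° is eclipsed. I at 0° is eclipsed with H at 0° (1.7); H at 120° is eclipsed with Et at 120° (2.0); H at 240° is eclipsed with Br at 240° (1.5). Total 5.2 kcal/mol.
Br at 300° is staggered. I at 0° is gauche with Br at 300° (0.7). Total 0.7 kcal/mol.
Max at 0° (6.0 kcal/mol), min at 300° (0.7 kcal/mol); barrier = 5.3 kcal/mol.

5.3 kcal/mol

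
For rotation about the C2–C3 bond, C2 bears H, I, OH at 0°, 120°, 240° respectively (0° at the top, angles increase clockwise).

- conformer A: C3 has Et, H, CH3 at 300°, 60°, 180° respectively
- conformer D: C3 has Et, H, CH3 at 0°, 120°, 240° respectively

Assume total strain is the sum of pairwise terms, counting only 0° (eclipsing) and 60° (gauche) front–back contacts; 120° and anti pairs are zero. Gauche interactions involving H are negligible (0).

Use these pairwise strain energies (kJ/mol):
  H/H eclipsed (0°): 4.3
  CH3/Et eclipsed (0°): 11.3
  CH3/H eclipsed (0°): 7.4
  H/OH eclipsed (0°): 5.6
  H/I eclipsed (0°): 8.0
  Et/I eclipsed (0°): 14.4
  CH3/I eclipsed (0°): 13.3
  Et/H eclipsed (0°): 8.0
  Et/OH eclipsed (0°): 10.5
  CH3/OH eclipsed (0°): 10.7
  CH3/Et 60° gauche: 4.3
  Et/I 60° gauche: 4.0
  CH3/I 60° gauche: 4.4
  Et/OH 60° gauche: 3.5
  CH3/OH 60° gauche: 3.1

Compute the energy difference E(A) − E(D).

A (staggered): I(120°)/CH3(180°) gauche 4.4; OH(240°)/Et(300°) gauche 3.5; OH(240°)/CH3(180°) gauche 3.1 → 11.0 kJ/mol.
D (eclipsed): H(0°)/Et(0°) eclipsed 8.0; I(120°)/H(120°) eclipsed 8.0; OH(240°)/CH3(240°) eclipsed 10.7 → 26.7 kJ/mol.
E(A) − E(D) = 11.0 − 26.7 = -15.7 kJ/mol.

-15.7 kJ/mol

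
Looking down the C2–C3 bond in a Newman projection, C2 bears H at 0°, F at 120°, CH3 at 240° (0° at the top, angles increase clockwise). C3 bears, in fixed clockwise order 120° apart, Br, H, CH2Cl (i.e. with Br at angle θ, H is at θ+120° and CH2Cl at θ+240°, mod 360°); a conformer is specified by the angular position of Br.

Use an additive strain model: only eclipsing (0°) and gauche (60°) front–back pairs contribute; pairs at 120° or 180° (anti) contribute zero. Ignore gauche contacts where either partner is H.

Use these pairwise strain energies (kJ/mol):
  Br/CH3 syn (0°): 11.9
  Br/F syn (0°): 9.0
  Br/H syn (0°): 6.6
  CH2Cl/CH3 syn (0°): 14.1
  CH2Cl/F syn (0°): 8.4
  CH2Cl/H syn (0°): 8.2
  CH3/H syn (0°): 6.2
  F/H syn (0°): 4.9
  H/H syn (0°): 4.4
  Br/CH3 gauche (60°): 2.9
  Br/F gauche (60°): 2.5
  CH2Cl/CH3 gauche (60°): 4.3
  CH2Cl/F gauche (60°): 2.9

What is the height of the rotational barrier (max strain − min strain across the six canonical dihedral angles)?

Br at 0° (eclipsed): H–Br eclipsed, F–H eclipsed, CH3–CH2Cl eclipsed; 6.6 + 4.9 + 14.1 = 25.6 kJ/mol.
Br at 60° (staggered): F–Br gauche, CH3–CH2Cl gauche; 2.5 + 4.3 = 6.8 kJ/mol.
Br at 120° (eclipsed): H–CH2Cl eclipsed, F–Br eclipsed, CH3–H eclipsed; 8.2 + 9.0 + 6.2 = 23.4 kJ/mol.
Br at 180° (staggered): F–Br gauche, F–CH2Cl gauche, CH3–Br gauche; 2.5 + 2.9 + 2.9 = 8.3 kJ/mol.
Br at 240° (eclipsed): H–H eclipsed, F–CH2Cl eclipsed, CH3–Br eclipsed; 4.4 + 8.4 + 11.9 = 24.7 kJ/mol.
Br at 300° (staggered): F–CH2Cl gauche, CH3–Br gauche, CH3–CH2Cl gauche; 2.9 + 2.9 + 4.3 = 10.1 kJ/mol.
Max at 0° (25.6 kJ/mol), min at 60° (6.8 kJ/mol); barrier = 18.8 kJ/mol.

18.8 kJ/mol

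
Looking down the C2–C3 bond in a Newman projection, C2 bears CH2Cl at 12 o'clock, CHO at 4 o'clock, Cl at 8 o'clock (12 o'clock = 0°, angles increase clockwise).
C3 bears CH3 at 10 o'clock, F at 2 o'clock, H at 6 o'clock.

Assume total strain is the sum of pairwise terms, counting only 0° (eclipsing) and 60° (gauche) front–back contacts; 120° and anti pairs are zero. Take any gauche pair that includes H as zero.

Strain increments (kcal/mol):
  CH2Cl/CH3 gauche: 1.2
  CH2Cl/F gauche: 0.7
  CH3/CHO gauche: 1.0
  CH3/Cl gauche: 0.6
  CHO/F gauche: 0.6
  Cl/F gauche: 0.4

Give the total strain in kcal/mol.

This conformer (staggered): CH2Cl(0°)/CH3(300°) gauche 1.2; CH2Cl(0°)/F(60°) gauche 0.7; CHO(120°)/F(60°) gauche 0.6; Cl(240°)/CH3(300°) gauche 0.6 → 3.1 kcal/mol.

3.1 kcal/mol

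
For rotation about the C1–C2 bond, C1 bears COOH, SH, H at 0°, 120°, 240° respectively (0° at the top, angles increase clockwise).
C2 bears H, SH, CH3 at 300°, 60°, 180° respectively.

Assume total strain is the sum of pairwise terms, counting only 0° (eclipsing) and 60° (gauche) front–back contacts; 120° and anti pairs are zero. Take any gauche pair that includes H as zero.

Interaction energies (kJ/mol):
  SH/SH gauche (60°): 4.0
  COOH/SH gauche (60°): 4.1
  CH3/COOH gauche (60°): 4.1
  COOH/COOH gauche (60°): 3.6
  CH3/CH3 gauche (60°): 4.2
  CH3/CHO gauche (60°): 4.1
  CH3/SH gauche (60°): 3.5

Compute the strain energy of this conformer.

This conformer (staggered): COOH–SH gauche, SH–SH gauche, SH–CH3 gauche; 4.1 + 4.0 + 3.5 = 11.6 kJ/mol.

11.6 kJ/mol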